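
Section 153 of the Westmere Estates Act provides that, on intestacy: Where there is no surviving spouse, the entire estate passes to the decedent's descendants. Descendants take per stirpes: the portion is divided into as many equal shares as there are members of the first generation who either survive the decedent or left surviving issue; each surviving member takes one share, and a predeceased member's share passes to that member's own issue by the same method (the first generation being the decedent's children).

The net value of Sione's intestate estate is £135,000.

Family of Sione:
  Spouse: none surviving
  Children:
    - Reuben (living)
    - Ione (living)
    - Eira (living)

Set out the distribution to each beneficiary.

The entire £135,000 passes to the descendants.
That amount (£135,000) is divided into 3 shares of £45,000: Reuben, Ione, and Eira each take £45,000.

Reuben: £45,000; Ione: £45,000; Eira: £45,000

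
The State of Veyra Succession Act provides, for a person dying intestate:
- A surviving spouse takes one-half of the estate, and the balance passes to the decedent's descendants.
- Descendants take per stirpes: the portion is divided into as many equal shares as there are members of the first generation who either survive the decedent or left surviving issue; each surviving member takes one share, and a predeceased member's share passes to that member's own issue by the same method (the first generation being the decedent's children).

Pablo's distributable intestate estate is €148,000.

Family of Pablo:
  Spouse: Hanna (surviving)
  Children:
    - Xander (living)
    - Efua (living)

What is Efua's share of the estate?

Efua receives €37,000.

Hanna takes one-half of €148,000 = €74,000. The remaining €74,000 passes to the descendants.
The descendants' portion (€74,000) is divided into 2 shares of €37,000: Xander and Efua each take €37,000.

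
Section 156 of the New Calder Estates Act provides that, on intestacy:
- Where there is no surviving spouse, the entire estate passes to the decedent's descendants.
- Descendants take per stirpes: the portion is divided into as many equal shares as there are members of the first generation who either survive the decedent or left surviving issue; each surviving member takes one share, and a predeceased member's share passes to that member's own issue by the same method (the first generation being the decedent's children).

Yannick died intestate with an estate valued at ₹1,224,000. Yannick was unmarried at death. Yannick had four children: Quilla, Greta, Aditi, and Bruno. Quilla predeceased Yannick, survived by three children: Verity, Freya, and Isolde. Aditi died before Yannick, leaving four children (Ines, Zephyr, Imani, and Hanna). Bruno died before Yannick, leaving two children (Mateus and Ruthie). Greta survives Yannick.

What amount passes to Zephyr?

Zephyr receives ₹76,500.

The entire ₹1,224,000 passes to the descendants.
That amount (₹1,224,000) is divided into 4 shares of ₹306,000: Greta takes ₹306,000; Quilla's ₹306,000 share passes to Quilla's issue; Aditi's ₹306,000 share passes to Aditi's issue; Bruno's ₹306,000 share passes to Bruno's issue.
Quilla's share (₹306,000) is divided into 3 shares of ₹102,000: Verity, Freya, and Isolde each take ₹102,000.
Aditi's share (₹306,000) is divided into 4 shares of ₹76,500: Ines, Zephyr, Imani, and Hanna each take ₹76,500.
Bruno's share (₹306,000) is divided into 2 shares of ₹153,000: Mateus and Ruthie each take ₹153,000.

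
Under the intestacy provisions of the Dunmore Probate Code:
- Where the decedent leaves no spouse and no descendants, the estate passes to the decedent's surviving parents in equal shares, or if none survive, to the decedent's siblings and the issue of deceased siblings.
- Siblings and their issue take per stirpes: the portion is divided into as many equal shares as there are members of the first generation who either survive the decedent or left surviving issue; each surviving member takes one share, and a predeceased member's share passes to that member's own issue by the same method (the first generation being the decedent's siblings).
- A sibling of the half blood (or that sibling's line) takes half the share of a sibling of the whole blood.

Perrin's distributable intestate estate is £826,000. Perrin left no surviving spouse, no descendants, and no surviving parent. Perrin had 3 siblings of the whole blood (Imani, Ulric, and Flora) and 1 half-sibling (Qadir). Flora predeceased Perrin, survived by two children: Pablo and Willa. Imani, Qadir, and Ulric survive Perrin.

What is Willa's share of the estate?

The entire £826,000 passes to the siblings and their issue.
Counting each half-blood sibling's line as half a unit, there are 7/2 units in £826,000, so one unit is £236,000. Whole-blood lines (Imani, Ulric, and Flora) take £236,000 each; half-blood lines (Qadir) take £118,000 each.
Flora's share (£236,000) is divided into 2 shares of £118,000: Pablo and Willa each take £118,000.

Willa receives £118,000.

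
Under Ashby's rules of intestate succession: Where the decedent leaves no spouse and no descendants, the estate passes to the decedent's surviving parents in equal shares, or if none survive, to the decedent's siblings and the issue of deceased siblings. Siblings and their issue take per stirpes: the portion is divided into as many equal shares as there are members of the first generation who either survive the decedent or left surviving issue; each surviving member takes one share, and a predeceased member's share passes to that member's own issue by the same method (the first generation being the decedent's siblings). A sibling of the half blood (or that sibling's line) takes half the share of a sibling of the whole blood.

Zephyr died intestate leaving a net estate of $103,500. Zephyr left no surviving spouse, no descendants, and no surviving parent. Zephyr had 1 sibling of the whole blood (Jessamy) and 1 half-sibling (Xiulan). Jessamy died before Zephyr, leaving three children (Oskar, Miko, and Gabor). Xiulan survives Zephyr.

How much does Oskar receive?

Oskar receives $23,000.

The entire $103,500 passes to the siblings and their issue.
Counting each half-blood sibling's line as half a unit, there are 3/2 units in $103,500, so one unit is $69,000. Whole-blood lines (Jessamy) take $69,000 each; half-blood lines (Xiulan) take $34,500 each.
Jessamy's share ($69,000) is divided into 3 shares of $23,000: Oskar, Miko, and Gabor each take $23,000.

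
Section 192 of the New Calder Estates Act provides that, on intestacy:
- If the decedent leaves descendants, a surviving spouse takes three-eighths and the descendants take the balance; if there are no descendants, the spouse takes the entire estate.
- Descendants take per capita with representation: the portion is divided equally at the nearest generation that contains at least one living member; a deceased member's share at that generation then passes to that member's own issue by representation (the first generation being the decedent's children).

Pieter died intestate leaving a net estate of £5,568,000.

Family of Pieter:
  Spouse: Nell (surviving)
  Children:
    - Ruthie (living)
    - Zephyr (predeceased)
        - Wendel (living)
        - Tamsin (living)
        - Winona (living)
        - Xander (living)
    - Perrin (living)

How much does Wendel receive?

Wendel receives £290,000.

Nell takes three-eighths of £5,568,000 = £2,088,000. The remaining £3,480,000 passes to the descendants.
The descendants' portion (£3,480,000) is divided into 3 shares of £1,160,000: Ruthie and Perrin each take £1,160,000; Zephyr's £1,160,000 share passes to Zephyr's issue.
Zephyr's share (£1,160,000) is divided into 4 shares of £290,000: Wendel, Tamsin, Winona, and Xander each take £290,000.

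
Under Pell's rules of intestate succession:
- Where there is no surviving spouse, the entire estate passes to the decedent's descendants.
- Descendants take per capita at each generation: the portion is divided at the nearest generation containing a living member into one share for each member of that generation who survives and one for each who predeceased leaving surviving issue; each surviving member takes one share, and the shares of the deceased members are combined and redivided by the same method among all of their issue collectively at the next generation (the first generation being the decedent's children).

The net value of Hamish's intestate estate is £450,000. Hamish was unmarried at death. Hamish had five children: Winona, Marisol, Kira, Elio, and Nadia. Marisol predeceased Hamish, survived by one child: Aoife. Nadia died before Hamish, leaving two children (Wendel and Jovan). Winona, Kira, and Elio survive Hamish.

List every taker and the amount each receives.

Winona: £90,000; Aoife: £60,000; Kira: £90,000; Elio: £90,000; Wendel: £60,000; Jovan: £60,000

The entire £450,000 passes to the descendants.
That amount (£450,000) is divided at the children's generation into 5 shares of £90,000. Winona, Kira, and Elio each take £90,000. The 2 shares of the deceased (Marisol and Nadia) are combined into a pool of £180,000.
That pool (£180,000) is divided at the grandchildren's generation equally among Aoife, Wendel, and Jovan: £60,000 each.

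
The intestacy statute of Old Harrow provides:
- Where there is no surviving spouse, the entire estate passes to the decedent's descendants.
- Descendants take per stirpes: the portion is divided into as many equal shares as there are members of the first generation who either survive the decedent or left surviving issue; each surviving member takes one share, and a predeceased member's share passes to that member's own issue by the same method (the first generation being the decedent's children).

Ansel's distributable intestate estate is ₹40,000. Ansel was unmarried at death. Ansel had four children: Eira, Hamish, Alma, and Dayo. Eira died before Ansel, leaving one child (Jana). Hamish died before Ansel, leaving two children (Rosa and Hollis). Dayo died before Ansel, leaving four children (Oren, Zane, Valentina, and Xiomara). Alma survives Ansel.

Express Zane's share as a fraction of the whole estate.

The entire ₹40,000 passes to the descendants.
That amount (₹40,000) is divided into 4 shares of ₹10,000: Alma takes ₹10,000; Eira's ₹10,000 share passes to Eira's issue; Hamish's ₹10,000 share passes to Hamish's issue; Dayo's ₹10,000 share passes to Dayo's issue.
Eira's share (₹10,000) passes entirely to Jana.
Hamish's share (₹10,000) is divided into 2 shares of ₹5,000: Rosa and Hollis each take ₹5,000.
Dayo's share (₹10,000) is divided into 4 shares of ₹2,500: Oren, Zane, Valentina, and Xiomara each take ₹2,500.

Zane receives 1/16 of the estate.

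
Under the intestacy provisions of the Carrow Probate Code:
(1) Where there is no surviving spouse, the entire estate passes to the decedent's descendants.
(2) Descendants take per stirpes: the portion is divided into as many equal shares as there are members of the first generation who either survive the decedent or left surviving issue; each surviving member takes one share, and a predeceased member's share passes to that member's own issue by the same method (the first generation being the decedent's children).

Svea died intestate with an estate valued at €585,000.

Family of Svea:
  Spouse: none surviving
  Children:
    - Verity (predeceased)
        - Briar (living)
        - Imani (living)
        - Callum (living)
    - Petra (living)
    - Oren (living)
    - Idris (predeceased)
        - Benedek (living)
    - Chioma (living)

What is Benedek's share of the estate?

The entire €585,000 passes to the descendants.
That amount (€585,000) is divided into 5 shares of €117,000: Petra, Oren, and Chioma each take €117,000; Verity's €117,000 share passes to Verity's issue; Idris's €117,000 share passes to Idris's issue.
Verity's share (€117,000) is divided into 3 shares of €39,000: Briar, Imani, and Callum each take €39,000.
Idris's share (€117,000) passes entirely to Benedek.

Benedek receives €117,000.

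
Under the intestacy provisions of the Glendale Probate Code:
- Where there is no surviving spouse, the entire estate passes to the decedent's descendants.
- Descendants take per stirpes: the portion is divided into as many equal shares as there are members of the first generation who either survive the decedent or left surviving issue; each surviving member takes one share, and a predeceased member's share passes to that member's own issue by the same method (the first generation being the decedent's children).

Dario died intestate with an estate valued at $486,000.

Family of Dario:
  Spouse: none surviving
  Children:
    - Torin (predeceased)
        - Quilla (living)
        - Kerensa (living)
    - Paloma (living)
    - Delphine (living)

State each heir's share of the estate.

Quilla: $81,000; Kerensa: $81,000; Paloma: $162,000; Delphine: $162,000

The entire $486,000 passes to the descendants.
That amount ($486,000) is divided into 3 shares of $162,000: Paloma and Delphine each take $162,000; Torin's $162,000 share passes to Torin's issue.
Torin's share ($162,000) is divided into 2 shares of $81,000: Quilla and Kerensa each take $81,000.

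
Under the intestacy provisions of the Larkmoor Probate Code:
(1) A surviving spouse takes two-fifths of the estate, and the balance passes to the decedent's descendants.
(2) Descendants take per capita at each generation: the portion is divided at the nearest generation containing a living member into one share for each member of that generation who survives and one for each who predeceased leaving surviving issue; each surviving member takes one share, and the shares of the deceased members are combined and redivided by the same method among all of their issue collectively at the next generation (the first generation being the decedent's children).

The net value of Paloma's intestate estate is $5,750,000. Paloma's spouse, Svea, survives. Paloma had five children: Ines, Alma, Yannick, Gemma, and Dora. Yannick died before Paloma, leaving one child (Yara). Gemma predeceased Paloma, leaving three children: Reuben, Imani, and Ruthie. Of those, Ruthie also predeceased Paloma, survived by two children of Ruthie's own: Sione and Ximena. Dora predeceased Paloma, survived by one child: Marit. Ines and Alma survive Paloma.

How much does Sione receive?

Sione receives $207,000.

Svea takes two-fifths of $5,750,000 = $2,300,000. The remaining $3,450,000 passes to the descendants.
The descendants' portion ($3,450,000) is divided at the children's generation into 5 shares of $690,000. Ines and Alma each take $690,000. The 3 shares of the deceased (Yannick, Gemma, and Dora) are combined into a pool of $2,070,000.
That pool ($2,070,000) is divided at the grandchildren's generation into 5 shares of $414,000. Yara, Reuben, Imani, and Marit each take $414,000. The remaining share for the deceased Ruthie ($414,000) is carried to the next generation.
That pool ($414,000) is divided at the great-grandchildren's generation equally among Sione and Ximena: $207,000 each.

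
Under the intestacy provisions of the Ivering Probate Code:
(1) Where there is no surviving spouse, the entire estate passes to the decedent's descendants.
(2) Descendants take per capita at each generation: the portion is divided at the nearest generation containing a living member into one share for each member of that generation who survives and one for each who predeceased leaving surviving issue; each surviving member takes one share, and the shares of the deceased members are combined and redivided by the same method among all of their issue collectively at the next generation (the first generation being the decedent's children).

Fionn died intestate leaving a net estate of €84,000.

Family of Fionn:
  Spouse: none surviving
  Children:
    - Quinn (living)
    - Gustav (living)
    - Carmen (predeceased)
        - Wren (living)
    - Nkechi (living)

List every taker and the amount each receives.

Quinn: €21,000; Gustav: €21,000; Wren: €21,000; Nkechi: €21,000

The entire €84,000 passes to the descendants.
That amount (€84,000) is divided at the children's generation into 4 shares of €21,000. Quinn, Gustav, and Nkechi each take €21,000. The remaining share for the deceased Carmen (€21,000) is carried to the next generation.
That pool (€21,000) passes entirely to Wren, the sole taker at the grandchildren's generation.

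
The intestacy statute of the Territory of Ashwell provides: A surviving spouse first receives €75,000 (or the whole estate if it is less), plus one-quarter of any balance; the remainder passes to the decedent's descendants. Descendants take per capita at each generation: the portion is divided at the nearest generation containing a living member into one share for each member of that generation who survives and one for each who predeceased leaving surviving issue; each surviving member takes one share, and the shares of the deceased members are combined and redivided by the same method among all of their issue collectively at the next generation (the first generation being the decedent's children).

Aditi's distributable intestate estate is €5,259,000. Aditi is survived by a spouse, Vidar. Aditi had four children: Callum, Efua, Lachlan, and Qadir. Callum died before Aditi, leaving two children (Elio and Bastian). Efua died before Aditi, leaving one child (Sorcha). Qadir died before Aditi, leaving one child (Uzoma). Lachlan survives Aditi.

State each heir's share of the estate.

Vidar first takes €75,000, leaving a balance of €5,184,000. Vidar then takes one-quarter of the balance (€1,296,000), for a total of €1,371,000. The remaining €3,888,000 passes to the descendants.
The descendants' portion (€3,888,000) is divided at the children's generation into 4 shares of €972,000. Lachlan takes €972,000. The 3 shares of the deceased (Callum, Efua, and Qadir) are combined into a pool of €2,916,000.
That pool (€2,916,000) is divided at the grandchildren's generation equally among Elio, Bastian, Sorcha, and Uzoma: €729,000 each.

Vidar: €1,371,000; Elio: €729,000; Bastian: €729,000; Sorcha: €729,000; Lachlan: €972,000; Uzoma: €729,000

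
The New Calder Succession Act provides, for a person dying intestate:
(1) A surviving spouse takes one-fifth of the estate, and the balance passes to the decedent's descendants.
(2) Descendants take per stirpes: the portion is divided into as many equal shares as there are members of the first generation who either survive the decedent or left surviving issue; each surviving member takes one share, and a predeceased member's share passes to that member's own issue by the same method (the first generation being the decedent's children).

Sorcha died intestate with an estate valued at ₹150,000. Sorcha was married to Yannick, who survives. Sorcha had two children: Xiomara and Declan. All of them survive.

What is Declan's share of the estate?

Yannick takes one-fifth of ₹150,000 = ₹30,000. The remaining ₹120,000 passes to the descendants.
The descendants' portion (₹120,000) is divided into 2 shares of ₹60,000: Xiomara and Declan each take ₹60,000.

Declan receives ₹60,000.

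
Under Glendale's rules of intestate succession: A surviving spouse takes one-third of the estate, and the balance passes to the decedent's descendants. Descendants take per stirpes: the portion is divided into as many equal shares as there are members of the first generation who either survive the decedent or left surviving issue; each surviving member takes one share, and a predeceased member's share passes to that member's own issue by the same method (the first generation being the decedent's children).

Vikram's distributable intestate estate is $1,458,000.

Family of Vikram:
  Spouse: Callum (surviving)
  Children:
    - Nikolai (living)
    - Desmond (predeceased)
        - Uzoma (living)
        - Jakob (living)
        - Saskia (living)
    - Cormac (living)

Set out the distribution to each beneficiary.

Callum takes one-third of $1,458,000 = $486,000. The remaining $972,000 passes to the descendants.
The descendants' portion ($972,000) is divided into 3 shares of $324,000: Nikolai and Cormac each take $324,000; Desmond's $324,000 share passes to Desmond's issue.
Desmond's share ($324,000) is divided into 3 shares of $108,000: Uzoma, Jakob, and Saskia each take $108,000.

Callum: $486,000; Nikolai: $324,000; Uzoma: $108,000; Jakob: $108,000; Saskia: $108,000; Cormac: $324,000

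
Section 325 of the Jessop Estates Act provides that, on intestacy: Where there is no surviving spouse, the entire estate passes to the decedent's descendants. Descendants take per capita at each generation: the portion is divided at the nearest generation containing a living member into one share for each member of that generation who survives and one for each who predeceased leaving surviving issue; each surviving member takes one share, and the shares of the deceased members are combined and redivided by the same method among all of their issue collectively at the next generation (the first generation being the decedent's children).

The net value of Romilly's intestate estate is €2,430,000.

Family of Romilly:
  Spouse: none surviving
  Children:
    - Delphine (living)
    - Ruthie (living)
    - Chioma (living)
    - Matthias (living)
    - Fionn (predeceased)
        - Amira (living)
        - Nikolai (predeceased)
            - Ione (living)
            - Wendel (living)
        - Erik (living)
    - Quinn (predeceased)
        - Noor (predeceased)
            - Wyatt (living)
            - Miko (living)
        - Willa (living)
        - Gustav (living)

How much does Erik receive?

The entire €2,430,000 passes to the descendants.
That amount (€2,430,000) is divided at the children's generation into 6 shares of €405,000. Delphine, Ruthie, Chioma, and Matthias each take €405,000. The 2 shares of the deceased (Fionn and Quinn) are combined into a pool of €810,000.
That pool (€810,000) is divided at the grandchildren's generation into 6 shares of €135,000. Amira, Erik, Willa, and Gustav each take €135,000. The 2 shares of the deceased (Nikolai and Noor) are combined into a pool of €270,000.
That pool (€270,000) is divided at the great-grandchildren's generation equally among Ione, Wendel, Wyatt, and Miko: €67,500 each.

Erik receives €135,000.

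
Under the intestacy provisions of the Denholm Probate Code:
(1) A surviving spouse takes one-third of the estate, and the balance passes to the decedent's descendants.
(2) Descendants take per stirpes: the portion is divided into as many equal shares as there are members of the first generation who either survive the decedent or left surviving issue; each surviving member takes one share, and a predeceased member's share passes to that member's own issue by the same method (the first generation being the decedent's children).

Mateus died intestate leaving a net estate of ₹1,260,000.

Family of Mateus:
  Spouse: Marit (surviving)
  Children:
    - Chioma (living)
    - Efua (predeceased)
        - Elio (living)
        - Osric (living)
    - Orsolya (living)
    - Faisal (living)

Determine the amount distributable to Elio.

Elio receives ₹105,000.

Marit takes one-third of ₹1,260,000 = ₹420,000. The remaining ₹840,000 passes to the descendants.
The descendants' portion (₹840,000) is divided into 4 shares of ₹210,000: Chioma, Orsolya, and Faisal each take ₹210,000; Efua's ₹210,000 share passes to Efua's issue.
Efua's share (₹210,000) is divided into 2 shares of ₹105,000: Elio and Osric each take ₹105,000.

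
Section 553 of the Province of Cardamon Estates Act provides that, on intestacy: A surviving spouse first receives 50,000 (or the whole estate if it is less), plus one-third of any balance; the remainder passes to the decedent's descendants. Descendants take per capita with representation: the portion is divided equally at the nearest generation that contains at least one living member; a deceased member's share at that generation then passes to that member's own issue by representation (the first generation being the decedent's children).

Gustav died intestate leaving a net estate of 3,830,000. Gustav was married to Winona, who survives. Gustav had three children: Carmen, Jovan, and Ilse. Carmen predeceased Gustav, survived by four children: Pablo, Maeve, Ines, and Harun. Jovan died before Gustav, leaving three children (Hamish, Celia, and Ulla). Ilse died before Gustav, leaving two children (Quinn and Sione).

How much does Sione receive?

Winona first takes 50,000, leaving a balance of 3,780,000. Winona then takes one-third of the balance (1,260,000), for a total of 1,310,000. The remaining 2,520,000 passes to the descendants.
No child survives, so the initial division is made at the grandchildren's generation.
The descendants' portion (2,520,000) is divided into 9 shares of 280,000: Pablo, Maeve, Ines, Harun, Hamish, Celia, Ulla, Quinn, and Sione each take 280,000.

Sione receives 280,000.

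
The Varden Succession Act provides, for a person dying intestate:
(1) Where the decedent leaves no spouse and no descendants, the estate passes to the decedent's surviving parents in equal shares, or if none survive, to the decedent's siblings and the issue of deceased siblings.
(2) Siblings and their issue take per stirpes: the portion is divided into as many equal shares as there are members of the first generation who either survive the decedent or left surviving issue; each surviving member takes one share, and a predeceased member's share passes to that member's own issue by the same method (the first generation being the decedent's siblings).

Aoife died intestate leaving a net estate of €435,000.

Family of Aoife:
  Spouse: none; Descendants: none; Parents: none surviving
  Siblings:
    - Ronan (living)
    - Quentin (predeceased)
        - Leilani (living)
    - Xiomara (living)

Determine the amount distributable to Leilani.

The entire €435,000 passes to the siblings and their issue.
That amount (€435,000) is divided into 3 shares of €145,000: Ronan and Xiomara each take €145,000; Quentin's €145,000 share passes to Quentin's issue.
Quentin's share (€145,000) passes entirely to Leilani.

Leilani receives €145,000.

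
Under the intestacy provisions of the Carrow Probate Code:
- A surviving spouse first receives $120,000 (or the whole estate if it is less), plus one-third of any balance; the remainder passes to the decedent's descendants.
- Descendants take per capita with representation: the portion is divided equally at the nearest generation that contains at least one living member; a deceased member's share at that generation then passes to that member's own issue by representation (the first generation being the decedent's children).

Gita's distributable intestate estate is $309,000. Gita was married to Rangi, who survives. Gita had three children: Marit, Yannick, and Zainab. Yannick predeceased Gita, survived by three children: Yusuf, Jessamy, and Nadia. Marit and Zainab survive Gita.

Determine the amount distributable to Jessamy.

Jessamy receives $14,000.

Rangi first takes $120,000, leaving a balance of $189,000. Rangi then takes one-third of the balance ($63,000), for a total of $183,000. The remaining $126,000 passes to the descendants.
The descendants' portion ($126,000) is divided into 3 shares of $42,000: Marit and Zainab each take $42,000; Yannick's $42,000 share passes to Yannick's issue.
Yannick's share ($42,000) is divided into 3 shares of $14,000: Yusuf, Jessamy, and Nadia each take $14,000.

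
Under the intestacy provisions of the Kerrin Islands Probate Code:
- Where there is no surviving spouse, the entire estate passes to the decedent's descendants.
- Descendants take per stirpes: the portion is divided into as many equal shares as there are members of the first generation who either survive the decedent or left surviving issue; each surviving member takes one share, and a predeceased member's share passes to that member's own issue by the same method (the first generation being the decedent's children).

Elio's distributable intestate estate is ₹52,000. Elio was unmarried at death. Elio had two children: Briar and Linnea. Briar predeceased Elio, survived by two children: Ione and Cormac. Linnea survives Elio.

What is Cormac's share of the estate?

The entire ₹52,000 passes to the descendants.
That amount (₹52,000) is divided into 2 shares of ₹26,000: Linnea takes ₹26,000; Briar's ₹26,000 share passes to Briar's issue.
Briar's share (₹26,000) is divided into 2 shares of ₹13,000: Ione and Cormac each take ₹13,000.

Cormac receives ₹13,000.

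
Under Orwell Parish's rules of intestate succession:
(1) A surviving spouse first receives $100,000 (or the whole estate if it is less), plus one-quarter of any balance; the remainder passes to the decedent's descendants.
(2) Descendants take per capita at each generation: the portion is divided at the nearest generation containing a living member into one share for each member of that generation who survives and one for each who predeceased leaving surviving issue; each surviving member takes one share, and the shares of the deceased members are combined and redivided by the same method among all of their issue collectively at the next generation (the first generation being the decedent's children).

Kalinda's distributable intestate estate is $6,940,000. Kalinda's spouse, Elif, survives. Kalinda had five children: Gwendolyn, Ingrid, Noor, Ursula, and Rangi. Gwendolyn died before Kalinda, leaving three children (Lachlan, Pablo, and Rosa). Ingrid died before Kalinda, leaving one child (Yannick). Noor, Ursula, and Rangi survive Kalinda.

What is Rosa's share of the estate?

Rosa receives $513,000.

Elif first takes $100,000, leaving a balance of $6,840,000. Elif then takes one-quarter of the balance ($1,710,000), for a total of $1,810,000. The remaining $5,130,000 passes to the descendants.
The descendants' portion ($5,130,000) is divided at the children's generation into 5 shares of $1,026,000. Noor, Ursula, and Rangi each take $1,026,000. The 2 shares of the deceased (Gwendolyn and Ingrid) are combined into a pool of $2,052,000.
That pool ($2,052,000) is divided at the grandchildren's generation equally among Lachlan, Pablo, Rosa, and Yannick: $513,000 each.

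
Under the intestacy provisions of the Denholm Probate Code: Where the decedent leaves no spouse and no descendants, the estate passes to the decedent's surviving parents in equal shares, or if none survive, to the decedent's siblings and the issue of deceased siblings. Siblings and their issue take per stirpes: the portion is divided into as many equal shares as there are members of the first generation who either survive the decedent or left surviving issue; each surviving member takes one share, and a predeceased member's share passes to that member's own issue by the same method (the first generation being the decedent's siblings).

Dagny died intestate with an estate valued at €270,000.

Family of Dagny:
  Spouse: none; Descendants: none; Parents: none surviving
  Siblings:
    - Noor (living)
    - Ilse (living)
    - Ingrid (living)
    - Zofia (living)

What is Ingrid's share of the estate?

Ingrid receives €67,500.

The entire €270,000 passes to the siblings and their issue.
That amount (€270,000) is divided into 4 shares of €67,500: Noor, Ilse, Ingrid, and Zofia each take €67,500.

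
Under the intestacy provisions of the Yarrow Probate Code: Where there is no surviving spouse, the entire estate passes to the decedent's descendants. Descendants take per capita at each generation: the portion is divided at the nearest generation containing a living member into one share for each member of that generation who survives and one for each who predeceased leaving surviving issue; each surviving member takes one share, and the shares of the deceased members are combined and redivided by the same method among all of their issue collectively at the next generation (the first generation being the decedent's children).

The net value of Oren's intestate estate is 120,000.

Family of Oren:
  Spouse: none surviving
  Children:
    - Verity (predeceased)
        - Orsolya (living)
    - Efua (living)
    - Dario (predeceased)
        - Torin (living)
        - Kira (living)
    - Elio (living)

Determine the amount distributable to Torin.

The entire 120,000 passes to the descendants.
That amount (120,000) is divided at the children's generation into 4 shares of 30,000. Efua and Elio each take 30,000. The 2 shares of the deceased (Verity and Dario) are combined into a pool of 60,000.
That pool (60,000) is divided at the grandchildren's generation equally among Orsolya, Torin, and Kira: 20,000 each.

Torin receives 20,000.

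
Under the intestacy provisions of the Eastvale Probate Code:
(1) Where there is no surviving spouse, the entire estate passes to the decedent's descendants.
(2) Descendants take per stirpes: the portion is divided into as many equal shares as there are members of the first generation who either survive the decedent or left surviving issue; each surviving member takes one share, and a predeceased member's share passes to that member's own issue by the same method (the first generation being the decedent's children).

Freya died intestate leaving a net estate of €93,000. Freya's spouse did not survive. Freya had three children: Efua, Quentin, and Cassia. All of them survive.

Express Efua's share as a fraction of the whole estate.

Efua receives 1/3 of the estate.

The entire €93,000 passes to the descendants.
That amount (€93,000) is divided into 3 shares of €31,000: Efua, Quentin, and Cassia each take €31,000.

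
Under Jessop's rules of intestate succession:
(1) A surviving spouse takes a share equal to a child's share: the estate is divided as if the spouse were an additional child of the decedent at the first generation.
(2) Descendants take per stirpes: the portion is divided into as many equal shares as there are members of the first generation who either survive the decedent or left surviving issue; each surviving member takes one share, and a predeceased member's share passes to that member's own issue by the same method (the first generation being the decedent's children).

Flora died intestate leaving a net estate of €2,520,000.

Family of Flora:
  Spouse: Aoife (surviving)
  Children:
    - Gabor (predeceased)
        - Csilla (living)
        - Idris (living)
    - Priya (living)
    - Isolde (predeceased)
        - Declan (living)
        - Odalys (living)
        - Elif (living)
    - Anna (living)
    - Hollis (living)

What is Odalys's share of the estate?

The spouse counts as an additional share at the children's level, so there are 6 primary shares of €420,000. Aoife takes one such share (€420,000).
The children's combined portion (€2,100,000) is divided into 5 shares of €420,000: Priya, Anna, and Hollis each take €420,000; Gabor's €420,000 share passes to Gabor's issue; Isolde's €420,000 share passes to Isolde's issue.
Gabor's share (€420,000) is divided into 2 shares of €210,000: Csilla and Idris each take €210,000.
Isolde's share (€420,000) is divided into 3 shares of €140,000: Declan, Odalys, and Elif each take €140,000.

Odalys receives €140,000.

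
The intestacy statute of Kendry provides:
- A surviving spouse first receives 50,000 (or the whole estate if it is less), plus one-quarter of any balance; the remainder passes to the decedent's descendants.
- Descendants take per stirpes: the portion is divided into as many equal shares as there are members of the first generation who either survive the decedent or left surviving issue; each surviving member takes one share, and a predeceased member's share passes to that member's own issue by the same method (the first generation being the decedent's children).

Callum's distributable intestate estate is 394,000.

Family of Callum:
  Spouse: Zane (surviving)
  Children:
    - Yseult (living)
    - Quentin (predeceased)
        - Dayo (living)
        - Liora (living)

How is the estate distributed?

Zane first takes 50,000, leaving a balance of 344,000. Zane then takes one-quarter of the balance (86,000), for a total of 136,000. The remaining 258,000 passes to the descendants.
The descendants' portion (258,000) is divided into 2 shares of 129,000: Yseult takes 129,000; Quentin's 129,000 share passes to Quentin's issue.
Quentin's share (129,000) is divided into 2 shares of 64,500: Dayo and Liora each take 64,500.

Zane: 136,000; Yseult: 129,000; Dayo: 64,500; Liora: 64,500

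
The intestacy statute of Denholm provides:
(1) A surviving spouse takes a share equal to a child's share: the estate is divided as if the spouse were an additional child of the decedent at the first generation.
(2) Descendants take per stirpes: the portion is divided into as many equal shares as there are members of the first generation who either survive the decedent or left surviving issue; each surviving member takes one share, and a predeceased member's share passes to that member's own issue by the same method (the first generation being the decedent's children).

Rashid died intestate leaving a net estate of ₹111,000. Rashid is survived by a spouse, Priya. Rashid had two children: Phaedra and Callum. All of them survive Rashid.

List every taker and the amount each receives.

The spouse counts as an additional share at the children's level, so there are 3 primary shares of ₹37,000. Priya takes one such share (₹37,000).
The children's combined portion (₹74,000) is divided into 2 shares of ₹37,000: Phaedra and Callum each take ₹37,000.

Priya: ₹37,000; Phaedra: ₹37,000; Callum: ₹37,000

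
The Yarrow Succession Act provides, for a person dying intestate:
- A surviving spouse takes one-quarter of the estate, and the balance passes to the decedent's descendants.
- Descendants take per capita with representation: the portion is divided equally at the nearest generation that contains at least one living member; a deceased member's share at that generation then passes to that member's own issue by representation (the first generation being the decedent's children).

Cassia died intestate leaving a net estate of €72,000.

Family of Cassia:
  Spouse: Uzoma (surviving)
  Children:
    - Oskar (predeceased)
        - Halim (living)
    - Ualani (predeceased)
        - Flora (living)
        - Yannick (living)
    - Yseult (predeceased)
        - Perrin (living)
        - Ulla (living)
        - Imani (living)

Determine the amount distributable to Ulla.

Uzoma takes one-quarter of €72,000 = €18,000. The remaining €54,000 passes to the descendants.
No child survives, so the initial division is made at the grandchildren's generation.
The descendants' portion (€54,000) is divided into 6 shares of €9,000: Halim, Flora, Yannick, Perrin, Ulla, and Imani each take €9,000.

Ulla receives €9,000.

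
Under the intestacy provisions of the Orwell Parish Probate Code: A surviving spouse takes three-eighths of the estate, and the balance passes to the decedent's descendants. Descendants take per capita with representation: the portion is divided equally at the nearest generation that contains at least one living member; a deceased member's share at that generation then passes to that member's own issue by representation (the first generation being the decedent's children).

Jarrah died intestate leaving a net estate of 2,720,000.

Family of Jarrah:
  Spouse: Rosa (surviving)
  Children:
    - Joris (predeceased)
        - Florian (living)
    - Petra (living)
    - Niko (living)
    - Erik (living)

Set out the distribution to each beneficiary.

Rosa takes three-eighths of 2,720,000 = 1,020,000. The remaining 1,700,000 passes to the descendants.
The descendants' portion (1,700,000) is divided into 4 shares of 425,000: Petra, Niko, and Erik each take 425,000; Joris's 425,000 share passes to Joris's issue.
Joris's share (425,000) passes entirely to Florian.

Rosa: 1,020,000; Florian: 425,000; Petra: 425,000; Niko: 425,000; Erik: 425,000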